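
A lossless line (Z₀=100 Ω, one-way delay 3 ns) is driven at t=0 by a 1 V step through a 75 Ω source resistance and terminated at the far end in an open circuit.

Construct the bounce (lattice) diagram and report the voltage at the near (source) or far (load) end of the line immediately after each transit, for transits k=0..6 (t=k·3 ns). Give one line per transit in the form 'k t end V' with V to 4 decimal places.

0 0 source 0.5714
1 3 load 1.1429
2 6 source 1.0612
3 9 load 0.9796
4 12 source 0.9913
5 15 load 1.0029
6 18 source 1.0012

Γ_L=1.000000, Γ_S=-0.142857; launch V₁=1·100/175=0.571429
k=0 src: V=0.5714
k=1 load: inc=0.571429, refl=0.571429·1.000000=0.5714; V=0.000000+0.571429+0.571429=1.1429
k=2 src: inc=0.571429, refl=0.571429·-0.142857=-0.0816; V=0.571429+0.571429+-0.081633=1.0612
k=3 load: inc=-0.081633, refl=-0.081633·1.000000=-0.0816; V=1.142857+-0.081633+-0.081633=0.9796
k=4 src: inc=-0.081633, refl=-0.081633·-0.142857=0.0117; V=1.061224+-0.081633+0.011662=0.9913
k=5 load: inc=0.011662, refl=0.011662·1.000000=0.0117; V=0.979592+0.011662+0.011662=1.0029
k=6 src: inc=0.011662, refl=0.011662·-0.142857=-0.0017; V=0.991254+0.011662+-0.001666=1.0012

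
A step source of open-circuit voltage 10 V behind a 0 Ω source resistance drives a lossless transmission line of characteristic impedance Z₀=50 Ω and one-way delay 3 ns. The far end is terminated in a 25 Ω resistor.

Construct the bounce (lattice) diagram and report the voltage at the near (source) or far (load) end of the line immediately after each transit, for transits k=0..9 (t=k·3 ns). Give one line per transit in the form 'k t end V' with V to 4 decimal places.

Γ_L=-0.333333, Γ_S=-1.000000; launch V₁=10·50/50=10.000000
k=0 src: V=10.0000
k=1 load: inc=10.000000, refl=10.000000·-0.333333=-3.3333; V=0.000000+10.000000+-3.333333=6.6667
k=2 src: inc=-3.333333, refl=-3.333333·-1.000000=3.3333; V=10.000000+-3.333333+3.333333=10.0000
k=3 load: inc=3.333333, refl=3.333333·-0.333333=-1.1111; V=6.666667+3.333333+-1.111111=8.8889
k=4 src: inc=-1.111111, refl=-1.111111·-1.000000=1.1111; V=10.000000+-1.111111+1.111111=10.0000
k=5 load: inc=1.111111, refl=1.111111·-0.333333=-0.3704; V=8.888889+1.111111+-0.370370=9.6296
k=6 src: inc=-0.370370, refl=-0.370370·-1.000000=0.3704; V=10.000000+-0.370370+0.370370=10.0000
k=7 load: inc=0.370370, refl=0.370370·-0.333333=-0.1235; V=9.629630+0.370370+-0.123457=9.8765
k=8 src: inc=-0.123457, refl=-0.123457·-1.000000=0.1235; V=10.000000+-0.123457+0.123457=10.0000
k=9 load: inc=0.123457, refl=0.123457·-0.333333=-0.0412; V=9.876543+0.123457+-0.041152=9.9588

0 0 source 10.0000
1 3 load 6.6667
2 6 source 10.0000
3 9 load 8.8889
4 12 source 10.0000
5 15 load 9.6296
6 18 source 10.0000
7 21 load 9.8765
8 24 source 10.0000
9 27 load 9.9588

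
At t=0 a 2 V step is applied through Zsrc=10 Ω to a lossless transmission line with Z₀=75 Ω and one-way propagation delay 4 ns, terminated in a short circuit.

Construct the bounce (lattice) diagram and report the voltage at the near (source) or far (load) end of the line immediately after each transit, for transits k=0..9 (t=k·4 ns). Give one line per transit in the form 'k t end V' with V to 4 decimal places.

Γ_L=-1.000000, Γ_S=-0.764706; launch V₁=2·75/85=1.764706
k=0 src: V=1.7647
k=1 load: inc=1.764706, refl=1.764706·-1.000000=-1.7647; V=0.000000+1.764706+-1.764706=0.0000
k=2 src: inc=-1.764706, refl=-1.764706·-0.764706=1.3495; V=1.764706+-1.764706+1.349481=1.3495
k=3 load: inc=1.349481, refl=1.349481·-1.000000=-1.3495; V=0.000000+1.349481+-1.349481=0.0000
k=4 src: inc=-1.349481, refl=-1.349481·-0.764706=1.0320; V=1.349481+-1.349481+1.031956=1.0320
k=5 load: inc=1.031956, refl=1.031956·-1.000000=-1.0320; V=0.000000+1.031956+-1.031956=0.0000
k=6 src: inc=-1.031956, refl=-1.031956·-0.764706=0.7891; V=1.031956+-1.031956+0.789143=0.7891
k=7 load: inc=0.789143, refl=0.789143·-1.000000=-0.7891; V=0.000000+0.789143+-0.789143=0.0000
k=8 src: inc=-0.789143, refl=-0.789143·-0.764706=0.6035; V=0.789143+-0.789143+0.603462=0.6035
k=9 load: inc=0.603462, refl=0.603462·-1.000000=-0.6035; V=0.000000+0.603462+-0.603462=0.0000

0 0 source 1.7647
1 4 load 0.0000
2 8 source 1.3495
3 12 load 0.0000
4 16 source 1.0320
5 20 load 0.0000
6 24 source 0.7891
7 28 load 0.0000
8 32 source 0.6035
9 36 load 0.0000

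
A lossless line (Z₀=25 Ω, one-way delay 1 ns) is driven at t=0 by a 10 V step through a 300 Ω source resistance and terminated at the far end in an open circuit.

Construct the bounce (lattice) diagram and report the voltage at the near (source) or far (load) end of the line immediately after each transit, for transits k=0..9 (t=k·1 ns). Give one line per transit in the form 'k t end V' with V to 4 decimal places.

Γ_L=1.000000, Γ_S=0.846154; launch V₁=10·25/325=0.769231
k=0 src: V=0.7692
k=1 load: inc=0.769231, refl=0.769231·1.000000=0.7692; V=0.000000+0.769231+0.769231=1.5385
k=2 src: inc=0.769231, refl=0.769231·0.846154=0.6509; V=0.769231+0.769231+0.650888=2.1893
k=3 load: inc=0.650888, refl=0.650888·1.000000=0.6509; V=1.538462+0.650888+0.650888=2.8402
k=4 src: inc=0.650888, refl=0.650888·0.846154=0.5508; V=2.189349+0.650888+0.550751=3.3910
k=5 load: inc=0.550751, refl=0.550751·1.000000=0.5508; V=2.840237+0.550751+0.550751=3.9417
k=6 src: inc=0.550751, refl=0.550751·0.846154=0.4660; V=3.390988+0.550751+0.466020=4.4078
k=7 load: inc=0.466020, refl=0.466020·1.000000=0.4660; V=3.941739+0.466020+0.466020=4.8738
k=8 src: inc=0.466020, refl=0.466020·0.846154=0.3943; V=4.407759+0.466020+0.394325=5.2681
k=9 load: inc=0.394325, refl=0.394325·1.000000=0.3943; V=4.873779+0.394325+0.394325=5.6624

0 0 source 0.7692
1 1 load 1.5385
2 2 source 2.1893
3 3 load 2.8402
4 4 source 3.3910
5 5 load 3.9417
6 6 source 4.4078
7 7 load 4.8738
8 8 source 5.2681
9 9 load 5.6624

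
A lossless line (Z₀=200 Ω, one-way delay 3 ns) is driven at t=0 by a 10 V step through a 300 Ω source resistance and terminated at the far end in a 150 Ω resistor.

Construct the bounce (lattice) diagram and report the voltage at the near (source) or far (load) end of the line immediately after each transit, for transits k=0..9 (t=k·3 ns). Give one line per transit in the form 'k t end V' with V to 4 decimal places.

Γ_L=-0.142857, Γ_S=0.200000; launch V₁=10·200/500=4.000000
k=0 src: V=4.0000
k=1 load: inc=4.000000, refl=4.000000·-0.142857=-0.5714; V=0.000000+4.000000+-0.571429=3.4286
k=2 src: inc=-0.571429, refl=-0.571429·0.200000=-0.1143; V=4.000000+-0.571429+-0.114286=3.3143
k=3 load: inc=-0.114286, refl=-0.114286·-0.142857=0.0163; V=3.428571+-0.114286+0.016327=3.3306
k=4 src: inc=0.016327, refl=0.016327·0.200000=0.0033; V=3.314286+0.016327+0.003265=3.3339
k=5 load: inc=0.003265, refl=0.003265·-0.142857=-0.0005; V=3.330612+0.003265+-0.000466=3.3334
k=6 src: inc=-0.000466, refl=-0.000466·0.200000=-0.0001; V=3.333878+-0.000466+-0.000093=3.3333
k=7 load: inc=-0.000093, refl=-0.000093·-0.142857=0.0000; V=3.333411+-0.000093+0.000013=3.3333
k=8 src: inc=0.000013, refl=0.000013·0.200000=0.0000; V=3.333318+0.000013+0.000003=3.3333
k=9 load: inc=0.000003, refl=0.000003·-0.142857=-0.0000; V=3.333331+0.000003+-0.000000=3.3333

0 0 source 4.0000
1 3 load 3.4286
2 6 source 3.3143
3 9 load 3.3306
4 12 source 3.3339
5 15 load 3.3334
6 18 source 3.3333
7 21 load 3.3333
8 24 source 3.3333
9 27 load 3.3333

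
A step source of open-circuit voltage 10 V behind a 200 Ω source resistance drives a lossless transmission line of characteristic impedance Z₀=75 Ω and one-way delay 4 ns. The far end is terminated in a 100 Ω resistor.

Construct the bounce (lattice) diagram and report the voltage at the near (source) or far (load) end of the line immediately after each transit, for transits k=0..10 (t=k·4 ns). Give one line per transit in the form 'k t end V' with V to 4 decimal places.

Γ_L=0.142857, Γ_S=0.454545; launch V₁=10·75/275=2.727273
k=0 src: V=2.7273
k=1 load: inc=2.727273, refl=2.727273·0.142857=0.3896; V=0.000000+2.727273+0.389610=3.1169
k=2 src: inc=0.389610, refl=0.389610·0.454545=0.1771; V=2.727273+0.389610+0.177096=3.2940
k=3 load: inc=0.177096, refl=0.177096·0.142857=0.0253; V=3.116883+0.177096+0.025299=3.3193
k=4 src: inc=0.025299, refl=0.025299·0.454545=0.0115; V=3.293979+0.025299+0.011500=3.3308
k=5 load: inc=0.011500, refl=0.011500·0.142857=0.0016; V=3.319278+0.011500+0.001643=3.3324
k=6 src: inc=0.001643, refl=0.001643·0.454545=0.0007; V=3.330778+0.001643+0.000747=3.3332
k=7 load: inc=0.000747, refl=0.000747·0.142857=0.0001; V=3.332421+0.000747+0.000107=3.3333
k=8 src: inc=0.000107, refl=0.000107·0.454545=0.0000; V=3.333167+0.000107+0.000048=3.3333
k=9 load: inc=0.000048, refl=0.000048·0.142857=0.0000; V=3.333274+0.000048+0.000007=3.3333
k=10 src: inc=0.000007, refl=0.000007·0.454545=0.0000; V=3.333323+0.000007+0.000003=3.3333

0 0 source 2.7273
1 4 load 3.1169
2 8 source 3.2940
3 12 load 3.3193
4 16 source 3.3308
5 20 load 3.3324
6 24 source 3.3332
7 28 load 3.3333
8 32 source 3.3333
9 36 load 3.3333
10 40 source 3.3333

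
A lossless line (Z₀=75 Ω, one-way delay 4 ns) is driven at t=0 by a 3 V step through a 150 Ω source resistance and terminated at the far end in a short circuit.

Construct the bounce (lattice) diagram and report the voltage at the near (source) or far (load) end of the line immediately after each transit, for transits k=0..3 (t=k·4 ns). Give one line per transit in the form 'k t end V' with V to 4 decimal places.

Γ_L=-1.000000, Γ_S=0.333333; launch V₁=3·75/225=1.000000
k=0 src: V=1.0000
k=1 load: inc=1.000000, refl=1.000000·-1.000000=-1.0000; V=0.000000+1.000000+-1.000000=0.0000
k=2 src: inc=-1.000000, refl=-1.000000·0.333333=-0.3333; V=1.000000+-1.000000+-0.333333=-0.3333
k=3 load: inc=-0.333333, refl=-0.333333·-1.000000=0.3333; V=0.000000+-0.333333+0.333333=0.0000

0 0 source 1.0000
1 4 load 0.0000
2 8 source -0.3333
3 12 load 0.0000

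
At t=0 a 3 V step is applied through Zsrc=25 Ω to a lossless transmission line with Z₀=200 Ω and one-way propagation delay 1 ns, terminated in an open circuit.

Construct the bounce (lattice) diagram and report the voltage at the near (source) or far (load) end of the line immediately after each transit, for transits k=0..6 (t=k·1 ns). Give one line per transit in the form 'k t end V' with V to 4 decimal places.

0 0 source 2.6667
1 1 load 5.3333
2 2 source 3.2593
3 3 load 1.1852
4 4 source 2.7984
5 5 load 4.4115
6 6 source 3.1568

Γ_L=1.000000, Γ_S=-0.777778; launch V₁=3·200/225=2.666667
k=0 src: V=2.6667
k=1 load: inc=2.666667, refl=2.666667·1.000000=2.6667; V=0.000000+2.666667+2.666667=5.3333
k=2 src: inc=2.666667, refl=2.666667·-0.777778=-2.0741; V=2.666667+2.666667+-2.074074=3.2593
k=3 load: inc=-2.074074, refl=-2.074074·1.000000=-2.0741; V=5.333333+-2.074074+-2.074074=1.1852
k=4 src: inc=-2.074074, refl=-2.074074·-0.777778=1.6132; V=3.259259+-2.074074+1.613169=2.7984
k=5 load: inc=1.613169, refl=1.613169·1.000000=1.6132; V=1.185185+1.613169+1.613169=4.4115
k=6 src: inc=1.613169, refl=1.613169·-0.777778=-1.2547; V=2.798354+1.613169+-1.254687=3.1568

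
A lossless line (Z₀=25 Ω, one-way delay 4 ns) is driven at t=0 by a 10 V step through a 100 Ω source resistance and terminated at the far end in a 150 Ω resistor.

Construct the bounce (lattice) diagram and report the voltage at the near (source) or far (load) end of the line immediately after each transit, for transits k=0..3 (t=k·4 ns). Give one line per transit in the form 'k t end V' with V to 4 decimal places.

Γ_L=0.714286, Γ_S=0.600000; launch V₁=10·25/125=2.000000
k=0 src: V=2.0000
k=1 load: inc=2.000000, refl=2.000000·0.714286=1.4286; V=0.000000+2.000000+1.428571=3.4286
k=2 src: inc=1.428571, refl=1.428571·0.600000=0.8571; V=2.000000+1.428571+0.857143=4.2857
k=3 load: inc=0.857143, refl=0.857143·0.714286=0.6122; V=3.428571+0.857143+0.612245=4.8980

0 0 source 2.0000
1 4 load 3.4286
2 8 source 4.2857
3 12 load 4.8980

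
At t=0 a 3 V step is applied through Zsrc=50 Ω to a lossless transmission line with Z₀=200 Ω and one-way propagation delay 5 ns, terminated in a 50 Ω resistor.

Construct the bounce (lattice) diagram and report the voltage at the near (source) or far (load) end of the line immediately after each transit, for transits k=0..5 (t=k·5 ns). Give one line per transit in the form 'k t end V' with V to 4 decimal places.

Γ_L=-0.600000, Γ_S=-0.600000; launch V₁=3·200/250=2.400000
k=0 src: V=2.4000
k=1 load: inc=2.400000, refl=2.400000·-0.600000=-1.4400; V=0.000000+2.400000+-1.440000=0.9600
k=2 src: inc=-1.440000, refl=-1.440000·-0.600000=0.8640; V=2.400000+-1.440000+0.864000=1.8240
k=3 load: inc=0.864000, refl=0.864000·-0.600000=-0.5184; V=0.960000+0.864000+-0.518400=1.3056
k=4 src: inc=-0.518400, refl=-0.518400·-0.600000=0.3110; V=1.824000+-0.518400+0.311040=1.6166
k=5 load: inc=0.311040, refl=0.311040·-0.600000=-0.1866; V=1.305600+0.311040+-0.186624=1.4300

0 0 source 2.4000
1 5 load 0.9600
2 10 source 1.8240
3 15 load 1.3056
4 20 source 1.6166
5 25 load 1.4300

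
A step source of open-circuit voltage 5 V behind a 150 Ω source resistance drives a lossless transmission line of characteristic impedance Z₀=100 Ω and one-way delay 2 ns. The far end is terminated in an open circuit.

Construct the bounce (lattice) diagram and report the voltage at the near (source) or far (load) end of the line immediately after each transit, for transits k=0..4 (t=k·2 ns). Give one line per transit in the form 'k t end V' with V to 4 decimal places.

Γ_L=1.000000, Γ_S=0.200000; launch V₁=5·100/250=2.000000
k=0 src: V=2.0000
k=1 load: inc=2.000000, refl=2.000000·1.000000=2.0000; V=0.000000+2.000000+2.000000=4.0000
k=2 src: inc=2.000000, refl=2.000000·0.200000=0.4000; V=2.000000+2.000000+0.400000=4.4000
k=3 load: inc=0.400000, refl=0.400000·1.000000=0.4000; V=4.000000+0.400000+0.400000=4.8000
k=4 src: inc=0.400000, refl=0.400000·0.200000=0.0800; V=4.400000+0.400000+0.080000=4.8800

0 0 source 2.0000
1 2 load 4.0000
2 4 source 4.4000
3 6 load 4.8000
4 8 source 4.8800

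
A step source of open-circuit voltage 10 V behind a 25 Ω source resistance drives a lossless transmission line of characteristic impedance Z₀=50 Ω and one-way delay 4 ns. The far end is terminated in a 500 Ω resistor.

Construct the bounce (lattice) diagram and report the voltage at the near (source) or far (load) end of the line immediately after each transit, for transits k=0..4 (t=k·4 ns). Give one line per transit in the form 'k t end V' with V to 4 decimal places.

0 0 source 6.6667
1 4 load 12.1212
2 8 source 10.3030
3 12 load 8.8154
4 16 source 9.3113

Γ_L=0.818182, Γ_S=-0.333333; launch V₁=10·50/75=6.666667
k=0 src: V=6.6667
k=1 load: inc=6.666667, refl=6.666667·0.818182=5.4545; V=0.000000+6.666667+5.454545=12.1212
k=2 src: inc=5.454545, refl=5.454545·-0.333333=-1.8182; V=6.666667+5.454545+-1.818182=10.3030
k=3 load: inc=-1.818182, refl=-1.818182·0.818182=-1.4876; V=12.121212+-1.818182+-1.487603=8.8154
k=4 src: inc=-1.487603, refl=-1.487603·-0.333333=0.4959; V=10.303030+-1.487603+0.495868=9.3113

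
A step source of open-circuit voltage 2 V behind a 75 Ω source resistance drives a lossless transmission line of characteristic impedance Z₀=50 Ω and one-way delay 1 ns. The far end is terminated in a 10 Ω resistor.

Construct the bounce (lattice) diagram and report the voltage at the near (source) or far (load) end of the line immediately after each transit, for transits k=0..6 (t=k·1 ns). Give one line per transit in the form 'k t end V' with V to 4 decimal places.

Γ_L=-0.666667, Γ_S=0.200000; launch V₁=2·50/125=0.800000
k=0 src: V=0.8000
k=1 load: inc=0.800000, refl=0.800000·-0.666667=-0.5333; V=0.000000+0.800000+-0.533333=0.2667
k=2 src: inc=-0.533333, refl=-0.533333·0.200000=-0.1067; V=0.800000+-0.533333+-0.106667=0.1600
k=3 load: inc=-0.106667, refl=-0.106667·-0.666667=0.0711; V=0.266667+-0.106667+0.071111=0.2311
k=4 src: inc=0.071111, refl=0.071111·0.200000=0.0142; V=0.160000+0.071111+0.014222=0.2453
k=5 load: inc=0.014222, refl=0.014222·-0.666667=-0.0095; V=0.231111+0.014222+-0.009481=0.2359
k=6 src: inc=-0.009481, refl=-0.009481·0.200000=-0.0019; V=0.245333+-0.009481+-0.001896=0.2340

0 0 source 0.8000
1 1 load 0.2667
2 2 source 0.1600
3 3 load 0.2311
4 4 source 0.2453
5 5 load 0.2359
6 6 source 0.2340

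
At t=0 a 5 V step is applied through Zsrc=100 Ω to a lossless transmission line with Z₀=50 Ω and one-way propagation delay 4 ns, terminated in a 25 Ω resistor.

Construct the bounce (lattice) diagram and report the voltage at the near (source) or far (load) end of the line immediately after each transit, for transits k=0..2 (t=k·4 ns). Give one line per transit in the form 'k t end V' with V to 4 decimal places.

0 0 source 1.6667
1 4 load 1.1111
2 8 source 0.9259

Γ_L=-0.333333, Γ_S=0.333333; launch V₁=5·50/150=1.666667
k=0 src: V=1.6667
k=1 load: inc=1.666667, refl=1.666667·-0.333333=-0.5556; V=0.000000+1.666667+-0.555556=1.1111
k=2 src: inc=-0.555556, refl=-0.555556·0.333333=-0.1852; V=1.666667+-0.555556+-0.185185=0.9259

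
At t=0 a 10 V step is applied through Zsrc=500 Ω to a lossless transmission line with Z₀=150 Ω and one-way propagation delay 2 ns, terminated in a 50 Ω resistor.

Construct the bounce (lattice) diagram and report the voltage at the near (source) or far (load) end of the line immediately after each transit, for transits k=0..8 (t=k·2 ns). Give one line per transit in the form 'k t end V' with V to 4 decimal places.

Γ_L=-0.500000, Γ_S=0.538462; launch V₁=10·150/650=2.307692
k=0 src: V=2.3077
k=1 load: inc=2.307692, refl=2.307692·-0.500000=-1.1538; V=0.000000+2.307692+-1.153846=1.1538
k=2 src: inc=-1.153846, refl=-1.153846·0.538462=-0.6213; V=2.307692+-1.153846+-0.621302=0.5325
k=3 load: inc=-0.621302, refl=-0.621302·-0.500000=0.3107; V=1.153846+-0.621302+0.310651=0.8432
k=4 src: inc=0.310651, refl=0.310651·0.538462=0.1673; V=0.532544+0.310651+0.167274=1.0105
k=5 load: inc=0.167274, refl=0.167274·-0.500000=-0.0836; V=0.843195+0.167274+-0.083637=0.9268
k=6 src: inc=-0.083637, refl=-0.083637·0.538462=-0.0450; V=1.010469+-0.083637+-0.045035=0.8818
k=7 load: inc=-0.045035, refl=-0.045035·-0.500000=0.0225; V=0.926832+-0.045035+0.022518=0.9043
k=8 src: inc=0.022518, refl=0.022518·0.538462=0.0121; V=0.881797+0.022518+0.012125=0.9164

0 0 source 2.3077
1 2 load 1.1538
2 4 source 0.5325
3 6 load 0.8432
4 8 source 1.0105
5 10 load 0.9268
6 12 source 0.8818
7 14 load 0.9043
8 16 source 0.9164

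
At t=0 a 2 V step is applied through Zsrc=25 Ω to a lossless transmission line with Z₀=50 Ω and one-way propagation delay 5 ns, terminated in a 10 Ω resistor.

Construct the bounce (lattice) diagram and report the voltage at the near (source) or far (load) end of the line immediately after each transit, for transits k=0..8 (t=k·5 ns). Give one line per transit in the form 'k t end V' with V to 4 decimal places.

0 0 source 1.3333
1 5 load 0.4444
2 10 source 0.7407
3 15 load 0.5432
4 20 source 0.6091
5 25 load 0.5652
6 30 source 0.5798
7 35 load 0.5700
8 40 source 0.5733

Γ_L=-0.666667, Γ_S=-0.333333; launch V₁=2·50/75=1.333333
k=0 src: V=1.3333
k=1 load: inc=1.333333, refl=1.333333·-0.666667=-0.8889; V=0.000000+1.333333+-0.888889=0.4444
k=2 src: inc=-0.888889, refl=-0.888889·-0.333333=0.2963; V=1.333333+-0.888889+0.296296=0.7407
k=3 load: inc=0.296296, refl=0.296296·-0.666667=-0.1975; V=0.444444+0.296296+-0.197531=0.5432
k=4 src: inc=-0.197531, refl=-0.197531·-0.333333=0.0658; V=0.740741+-0.197531+0.065844=0.6091
k=5 load: inc=0.065844, refl=0.065844·-0.666667=-0.0439; V=0.543210+0.065844+-0.043896=0.5652
k=6 src: inc=-0.043896, refl=-0.043896·-0.333333=0.0146; V=0.609053+-0.043896+0.014632=0.5798
k=7 load: inc=0.014632, refl=0.014632·-0.666667=-0.0098; V=0.565158+0.014632+-0.009755=0.5700
k=8 src: inc=-0.009755, refl=-0.009755·-0.333333=0.0033; V=0.579790+-0.009755+0.003252=0.5733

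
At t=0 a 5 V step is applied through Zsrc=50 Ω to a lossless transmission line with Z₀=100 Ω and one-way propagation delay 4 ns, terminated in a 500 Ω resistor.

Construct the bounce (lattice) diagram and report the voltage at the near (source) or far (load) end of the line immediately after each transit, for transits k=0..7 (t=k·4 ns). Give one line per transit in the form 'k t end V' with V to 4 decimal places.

Γ_L=0.666667, Γ_S=-0.333333; launch V₁=5·100/150=3.333333
k=0 src: V=3.3333
k=1 load: inc=3.333333, refl=3.333333·0.666667=2.2222; V=0.000000+3.333333+2.222222=5.5556
k=2 src: inc=2.222222, refl=2.222222·-0.333333=-0.7407; V=3.333333+2.222222+-0.740741=4.8148
k=3 load: inc=-0.740741, refl=-0.740741·0.666667=-0.4938; V=5.555556+-0.740741+-0.493827=4.3210
k=4 src: inc=-0.493827, refl=-0.493827·-0.333333=0.1646; V=4.814815+-0.493827+0.164609=4.4856
k=5 load: inc=0.164609, refl=0.164609·0.666667=0.1097; V=4.320988+0.164609+0.109739=4.5953
k=6 src: inc=0.109739, refl=0.109739·-0.333333=-0.0366; V=4.485597+0.109739+-0.036580=4.5588
k=7 load: inc=-0.036580, refl=-0.036580·0.666667=-0.0244; V=4.595336+-0.036580+-0.024387=4.5344

0 0 source 3.3333
1 4 load 5.5556
2 8 source 4.8148
3 12 load 4.3210
4 16 source 4.4856
5 20 load 4.5953
6 24 source 4.5588
7 28 load 4.5344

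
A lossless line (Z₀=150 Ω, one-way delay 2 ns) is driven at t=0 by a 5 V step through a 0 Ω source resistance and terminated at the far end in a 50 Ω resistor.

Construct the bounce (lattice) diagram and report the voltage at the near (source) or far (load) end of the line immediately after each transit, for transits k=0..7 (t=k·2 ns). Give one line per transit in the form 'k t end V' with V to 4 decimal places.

Γ_L=-0.500000, Γ_S=-1.000000; launch V₁=5·150/150=5.000000
k=0 src: V=5.0000
k=1 load: inc=5.000000, refl=5.000000·-0.500000=-2.5000; V=0.000000+5.000000+-2.500000=2.5000
k=2 src: inc=-2.500000, refl=-2.500000·-1.000000=2.5000; V=5.000000+-2.500000+2.500000=5.0000
k=3 load: inc=2.500000, refl=2.500000·-0.500000=-1.2500; V=2.500000+2.500000+-1.250000=3.7500
k=4 src: inc=-1.250000, refl=-1.250000·-1.000000=1.2500; V=5.000000+-1.250000+1.250000=5.0000
k=5 load: inc=1.250000, refl=1.250000·-0.500000=-0.6250; V=3.750000+1.250000+-0.625000=4.3750
k=6 src: inc=-0.625000, refl=-0.625000·-1.000000=0.6250; V=5.000000+-0.625000+0.625000=5.0000
k=7 load: inc=0.625000, refl=0.625000·-0.500000=-0.3125; V=4.375000+0.625000+-0.312500=4.6875

0 0 source 5.0000
1 2 load 2.5000
2 4 source 5.0000
3 6 load 3.7500
4 8 source 5.0000
5 10 load 4.3750
6 12 source 5.0000
7 14 load 4.6875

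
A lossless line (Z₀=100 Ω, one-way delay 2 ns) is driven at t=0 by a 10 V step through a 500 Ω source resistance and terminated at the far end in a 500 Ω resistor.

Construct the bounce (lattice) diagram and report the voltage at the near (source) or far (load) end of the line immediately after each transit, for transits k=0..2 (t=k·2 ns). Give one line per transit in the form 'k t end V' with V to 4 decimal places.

Γ_L=0.666667, Γ_S=0.666667; launch V₁=10·100/600=1.666667
k=0 src: V=1.6667
k=1 load: inc=1.666667, refl=1.666667·0.666667=1.1111; V=0.000000+1.666667+1.111111=2.7778
k=2 src: inc=1.111111, refl=1.111111·0.666667=0.7407; V=1.666667+1.111111+0.740741=3.5185

0 0 source 1.6667
1 2 load 2.7778
2 4 source 3.5185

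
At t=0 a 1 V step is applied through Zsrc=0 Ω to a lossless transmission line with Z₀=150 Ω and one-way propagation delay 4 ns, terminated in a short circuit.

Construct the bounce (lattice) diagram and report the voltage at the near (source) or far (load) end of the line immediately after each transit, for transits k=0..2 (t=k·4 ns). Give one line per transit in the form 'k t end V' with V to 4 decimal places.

Γ_L=-1.000000, Γ_S=-1.000000; launch V₁=1·150/150=1.000000
k=0 src: V=1.0000
k=1 load: inc=1.000000, refl=1.000000·-1.000000=-1.0000; V=0.000000+1.000000+-1.000000=0.0000
k=2 src: inc=-1.000000, refl=-1.000000·-1.000000=1.0000; V=1.000000+-1.000000+1.000000=1.0000

0 0 source 1.0000
1 4 load 0.0000
2 8 source 1.0000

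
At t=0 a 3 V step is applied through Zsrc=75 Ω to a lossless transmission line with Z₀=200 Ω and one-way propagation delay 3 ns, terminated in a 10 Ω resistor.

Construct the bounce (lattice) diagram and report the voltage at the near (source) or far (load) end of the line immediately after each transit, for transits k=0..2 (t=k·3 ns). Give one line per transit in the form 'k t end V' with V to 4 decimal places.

Γ_L=-0.904762, Γ_S=-0.454545; launch V₁=3·200/275=2.181818
k=0 src: V=2.1818
k=1 load: inc=2.181818, refl=2.181818·-0.904762=-1.9740; V=0.000000+2.181818+-1.974026=0.2078
k=2 src: inc=-1.974026, refl=-1.974026·-0.454545=0.8973; V=2.181818+-1.974026+0.897285=1.1051

0 0 source 2.1818
1 3 load 0.2078
2 6 source 1.1051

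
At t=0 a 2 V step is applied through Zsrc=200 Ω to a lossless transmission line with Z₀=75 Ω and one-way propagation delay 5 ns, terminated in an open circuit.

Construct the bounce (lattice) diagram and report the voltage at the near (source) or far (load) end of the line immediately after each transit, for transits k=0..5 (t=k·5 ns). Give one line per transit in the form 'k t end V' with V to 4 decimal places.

0 0 source 0.5455
1 5 load 1.0909
2 10 source 1.3388
3 15 load 1.5868
4 20 source 1.6995
5 25 load 1.8122

Γ_L=1.000000, Γ_S=0.454545; launch V₁=2·75/275=0.545455
k=0 src: V=0.5455
k=1 load: inc=0.545455, refl=0.545455·1.000000=0.5455; V=0.000000+0.545455+0.545455=1.0909
k=2 src: inc=0.545455, refl=0.545455·0.454545=0.2479; V=0.545455+0.545455+0.247934=1.3388
k=3 load: inc=0.247934, refl=0.247934·1.000000=0.2479; V=1.090909+0.247934+0.247934=1.5868
k=4 src: inc=0.247934, refl=0.247934·0.454545=0.1127; V=1.338843+0.247934+0.112697=1.6995
k=5 load: inc=0.112697, refl=0.112697·1.000000=0.1127; V=1.586777+0.112697+0.112697=1.8122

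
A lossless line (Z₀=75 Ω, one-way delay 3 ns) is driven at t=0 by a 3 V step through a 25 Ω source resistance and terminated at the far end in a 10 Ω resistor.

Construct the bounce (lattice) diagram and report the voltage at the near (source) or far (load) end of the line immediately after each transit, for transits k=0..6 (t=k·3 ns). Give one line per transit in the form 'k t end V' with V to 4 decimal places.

Γ_L=-0.764706, Γ_S=-0.500000; launch V₁=3·75/100=2.250000
k=0 src: V=2.2500
k=1 load: inc=2.250000, refl=2.250000·-0.764706=-1.7206; V=0.000000+2.250000+-1.720588=0.5294
k=2 src: inc=-1.720588, refl=-1.720588·-0.500000=0.8603; V=2.250000+-1.720588+0.860294=1.3897
k=3 load: inc=0.860294, refl=0.860294·-0.764706=-0.6579; V=0.529412+0.860294+-0.657872=0.7318
k=4 src: inc=-0.657872, refl=-0.657872·-0.500000=0.3289; V=1.389706+-0.657872+0.328936=1.0608
k=5 load: inc=0.328936, refl=0.328936·-0.764706=-0.2515; V=0.731834+0.328936+-0.251539=0.8092
k=6 src: inc=-0.251539, refl=-0.251539·-0.500000=0.1258; V=1.060770+-0.251539+0.125770=0.9350

0 0 source 2.2500
1 3 load 0.5294
2 6 source 1.3897
3 9 load 0.7318
4 12 source 1.0608
5 15 load 0.8092
6 18 source 0.9350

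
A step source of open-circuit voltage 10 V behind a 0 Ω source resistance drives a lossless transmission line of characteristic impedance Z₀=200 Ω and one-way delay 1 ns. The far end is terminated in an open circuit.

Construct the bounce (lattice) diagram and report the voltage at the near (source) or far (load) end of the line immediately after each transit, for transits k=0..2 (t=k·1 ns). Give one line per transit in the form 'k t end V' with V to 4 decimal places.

Γ_L=1.000000, Γ_S=-1.000000; launch V₁=10·200/200=10.000000
k=0 src: V=10.0000
k=1 load: inc=10.000000, refl=10.000000·1.000000=10.0000; V=0.000000+10.000000+10.000000=20.0000
k=2 src: inc=10.000000, refl=10.000000·-1.000000=-10.0000; V=10.000000+10.000000+-10.000000=10.0000

0 0 source 10.0000
1 1 load 20.0000
2 2 source 10.0000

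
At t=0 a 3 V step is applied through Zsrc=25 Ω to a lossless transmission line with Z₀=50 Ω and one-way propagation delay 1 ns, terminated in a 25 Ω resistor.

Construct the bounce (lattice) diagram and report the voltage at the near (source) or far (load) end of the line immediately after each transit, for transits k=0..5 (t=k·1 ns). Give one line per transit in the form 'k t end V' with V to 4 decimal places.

0 0 source 2.0000
1 1 load 1.3333
2 2 source 1.5556
3 3 load 1.4815
4 4 source 1.5062
5 5 load 1.4979

Γ_L=-0.333333, Γ_S=-0.333333; launch V₁=3·50/75=2.000000
k=0 src: V=2.0000
k=1 load: inc=2.000000, refl=2.000000·-0.333333=-0.6667; V=0.000000+2.000000+-0.666667=1.3333
k=2 src: inc=-0.666667, refl=-0.666667·-0.333333=0.2222; V=2.000000+-0.666667+0.222222=1.5556
k=3 load: inc=0.222222, refl=0.222222·-0.333333=-0.0741; V=1.333333+0.222222+-0.074074=1.4815
k=4 src: inc=-0.074074, refl=-0.074074·-0.333333=0.0247; V=1.555556+-0.074074+0.024691=1.5062
k=5 load: inc=0.024691, refl=0.024691·-0.333333=-0.0082; V=1.481481+0.024691+-0.008230=1.4979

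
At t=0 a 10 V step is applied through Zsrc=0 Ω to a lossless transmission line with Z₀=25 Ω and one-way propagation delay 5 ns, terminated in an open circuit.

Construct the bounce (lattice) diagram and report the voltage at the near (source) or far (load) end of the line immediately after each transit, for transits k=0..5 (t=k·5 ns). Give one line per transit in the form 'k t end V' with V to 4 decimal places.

0 0 source 10.0000
1 5 load 20.0000
2 10 source 10.0000
3 15 load 0.0000
4 20 source 10.0000
5 25 load 20.0000

Γ_L=1.000000, Γ_S=-1.000000; launch V₁=10·25/25=10.000000
k=0 src: V=10.0000
k=1 load: inc=10.000000, refl=10.000000·1.000000=10.0000; V=0.000000+10.000000+10.000000=20.0000
k=2 src: inc=10.000000, refl=10.000000·-1.000000=-10.0000; V=10.000000+10.000000+-10.000000=10.0000
k=3 load: inc=-10.000000, refl=-10.000000·1.000000=-10.0000; V=20.000000+-10.000000+-10.000000=0.0000
k=4 src: inc=-10.000000, refl=-10.000000·-1.000000=10.0000; V=10.000000+-10.000000+10.000000=10.0000
k=5 load: inc=10.000000, refl=10.000000·1.000000=10.0000; V=0.000000+10.000000+10.000000=20.0000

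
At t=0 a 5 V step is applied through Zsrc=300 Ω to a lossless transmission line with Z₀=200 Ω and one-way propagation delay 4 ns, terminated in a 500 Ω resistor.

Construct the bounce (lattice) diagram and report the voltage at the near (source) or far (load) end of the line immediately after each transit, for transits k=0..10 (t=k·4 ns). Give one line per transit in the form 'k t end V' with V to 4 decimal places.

0 0 source 2.0000
1 4 load 2.8571
2 8 source 3.0286
3 12 load 3.1020
4 16 source 3.1167
5 20 load 3.1230
6 24 source 3.1243
7 28 load 3.1248
8 32 source 3.1249
9 36 load 3.1250
10 40 source 3.1250

Γ_L=0.428571, Γ_S=0.200000; launch V₁=5·200/500=2.000000
k=0 src: V=2.0000
k=1 load: inc=2.000000, refl=2.000000·0.428571=0.8571; V=0.000000+2.000000+0.857143=2.8571
k=2 src: inc=0.857143, refl=0.857143·0.200000=0.1714; V=2.000000+0.857143+0.171429=3.0286
k=3 load: inc=0.171429, refl=0.171429·0.428571=0.0735; V=2.857143+0.171429+0.073469=3.1020
k=4 src: inc=0.073469, refl=0.073469·0.200000=0.0147; V=3.028571+0.073469+0.014694=3.1167
k=5 load: inc=0.014694, refl=0.014694·0.428571=0.0063; V=3.102041+0.014694+0.006297=3.1230
k=6 src: inc=0.006297, refl=0.006297·0.200000=0.0013; V=3.116735+0.006297+0.001259=3.1243
k=7 load: inc=0.001259, refl=0.001259·0.428571=0.0005; V=3.123032+0.001259+0.000540=3.1248
k=8 src: inc=0.000540, refl=0.000540·0.200000=0.0001; V=3.124292+0.000540+0.000108=3.1249
k=9 load: inc=0.000108, refl=0.000108·0.428571=0.0000; V=3.124831+0.000108+0.000046=3.1250
k=10 src: inc=0.000046, refl=0.000046·0.200000=0.0000; V=3.124939+0.000046+0.000009=3.1250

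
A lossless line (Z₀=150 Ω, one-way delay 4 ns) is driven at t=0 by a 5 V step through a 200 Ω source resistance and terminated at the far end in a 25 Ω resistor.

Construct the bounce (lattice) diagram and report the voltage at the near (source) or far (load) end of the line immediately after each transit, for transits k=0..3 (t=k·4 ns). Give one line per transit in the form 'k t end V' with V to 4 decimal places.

0 0 source 2.1429
1 4 load 0.6122
2 8 source 0.3936
3 12 load 0.5498

Γ_L=-0.714286, Γ_S=0.142857; launch V₁=5·150/350=2.142857
k=0 src: V=2.1429
k=1 load: inc=2.142857, refl=2.142857·-0.714286=-1.5306; V=0.000000+2.142857+-1.530612=0.6122
k=2 src: inc=-1.530612, refl=-1.530612·0.142857=-0.2187; V=2.142857+-1.530612+-0.218659=0.3936
k=3 load: inc=-0.218659, refl=-0.218659·-0.714286=0.1562; V=0.612245+-0.218659+0.156185=0.5498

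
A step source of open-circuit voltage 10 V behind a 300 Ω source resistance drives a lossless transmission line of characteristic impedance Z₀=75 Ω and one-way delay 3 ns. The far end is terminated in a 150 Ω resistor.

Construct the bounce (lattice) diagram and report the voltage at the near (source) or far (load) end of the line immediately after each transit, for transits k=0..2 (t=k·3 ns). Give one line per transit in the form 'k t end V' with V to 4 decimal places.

0 0 source 2.0000
1 3 load 2.6667
2 6 source 3.0667

Γ_L=0.333333, Γ_S=0.600000; launch V₁=10·75/375=2.000000
k=0 src: V=2.0000
k=1 load: inc=2.000000, refl=2.000000·0.333333=0.6667; V=0.000000+2.000000+0.666667=2.6667
k=2 src: inc=0.666667, refl=0.666667·0.600000=0.4000; V=2.000000+0.666667+0.400000=3.0667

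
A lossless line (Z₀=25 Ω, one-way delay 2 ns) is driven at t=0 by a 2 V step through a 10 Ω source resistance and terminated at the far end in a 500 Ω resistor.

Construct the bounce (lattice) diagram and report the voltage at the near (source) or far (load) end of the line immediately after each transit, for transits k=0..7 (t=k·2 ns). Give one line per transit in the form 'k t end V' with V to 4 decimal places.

Γ_L=0.904762, Γ_S=-0.428571; launch V₁=2·25/35=1.428571
k=0 src: V=1.4286
k=1 load: inc=1.428571, refl=1.428571·0.904762=1.2925; V=0.000000+1.428571+1.292517=2.7211
k=2 src: inc=1.292517, refl=1.292517·-0.428571=-0.5539; V=1.428571+1.292517+-0.553936=2.1672
k=3 load: inc=-0.553936, refl=-0.553936·0.904762=-0.5012; V=2.721088+-0.553936+-0.501180=1.6660
k=4 src: inc=-0.501180, refl=-0.501180·-0.428571=0.2148; V=2.167153+-0.501180+0.214791=1.8808
k=5 load: inc=0.214791, refl=0.214791·0.904762=0.1943; V=1.665973+0.214791+0.194335=2.0751
k=6 src: inc=0.194335, refl=0.194335·-0.428571=-0.0833; V=1.880764+0.194335+-0.083286=1.9918
k=7 load: inc=-0.083286, refl=-0.083286·0.904762=-0.0754; V=2.075099+-0.083286+-0.075354=1.9165

0 0 source 1.4286
1 2 load 2.7211
2 4 source 2.1672
3 6 load 1.6660
4 8 source 1.8808
5 10 load 2.0751
6 12 source 1.9918
7 14 load 1.9165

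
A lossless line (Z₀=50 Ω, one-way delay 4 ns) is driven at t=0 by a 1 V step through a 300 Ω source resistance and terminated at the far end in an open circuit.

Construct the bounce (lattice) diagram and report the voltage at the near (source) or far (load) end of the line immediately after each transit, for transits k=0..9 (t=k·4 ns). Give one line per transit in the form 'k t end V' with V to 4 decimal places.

0 0 source 0.1429
1 4 load 0.2857
2 8 source 0.3878
3 12 load 0.4898
4 16 source 0.5627
5 20 load 0.6356
6 24 source 0.6876
7 28 load 0.7397
8 32 source 0.7769
9 36 load 0.8141

Γ_L=1.000000, Γ_S=0.714286; launch V₁=1·50/350=0.142857
k=0 src: V=0.1429
k=1 load: inc=0.142857, refl=0.142857·1.000000=0.1429; V=0.000000+0.142857+0.142857=0.2857
k=2 src: inc=0.142857, refl=0.142857·0.714286=0.1020; V=0.142857+0.142857+0.102041=0.3878
k=3 load: inc=0.102041, refl=0.102041·1.000000=0.1020; V=0.285714+0.102041+0.102041=0.4898
k=4 src: inc=0.102041, refl=0.102041·0.714286=0.0729; V=0.387755+0.102041+0.072886=0.5627
k=5 load: inc=0.072886, refl=0.072886·1.000000=0.0729; V=0.489796+0.072886+0.072886=0.6356
k=6 src: inc=0.072886, refl=0.072886·0.714286=0.0521; V=0.562682+0.072886+0.052062=0.6876
k=7 load: inc=0.052062, refl=0.052062·1.000000=0.0521; V=0.635569+0.052062+0.052062=0.7397
k=8 src: inc=0.052062, refl=0.052062·0.714286=0.0372; V=0.687630+0.052062+0.037187=0.7769
k=9 load: inc=0.037187, refl=0.037187·1.000000=0.0372; V=0.739692+0.037187+0.037187=0.8141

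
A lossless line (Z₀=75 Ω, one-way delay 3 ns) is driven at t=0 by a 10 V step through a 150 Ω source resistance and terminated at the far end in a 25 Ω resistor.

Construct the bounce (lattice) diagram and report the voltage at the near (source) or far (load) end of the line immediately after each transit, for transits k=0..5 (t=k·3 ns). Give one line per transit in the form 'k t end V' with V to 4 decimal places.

0 0 source 3.3333
1 3 load 1.6667
2 6 source 1.1111
3 9 load 1.3889
4 12 source 1.4815
5 15 load 1.4352

Γ_L=-0.500000, Γ_S=0.333333; launch V₁=10·75/225=3.333333
k=0 src: V=3.3333
k=1 load: inc=3.333333, refl=3.333333·-0.500000=-1.6667; V=0.000000+3.333333+-1.666667=1.6667
k=2 src: inc=-1.666667, refl=-1.666667·0.333333=-0.5556; V=3.333333+-1.666667+-0.555556=1.1111
k=3 load: inc=-0.555556, refl=-0.555556·-0.500000=0.2778; V=1.666667+-0.555556+0.277778=1.3889
k=4 src: inc=0.277778, refl=0.277778·0.333333=0.0926; V=1.111111+0.277778+0.092593=1.4815
k=5 load: inc=0.092593, refl=0.092593·-0.500000=-0.0463; V=1.388889+0.092593+-0.046296=1.4352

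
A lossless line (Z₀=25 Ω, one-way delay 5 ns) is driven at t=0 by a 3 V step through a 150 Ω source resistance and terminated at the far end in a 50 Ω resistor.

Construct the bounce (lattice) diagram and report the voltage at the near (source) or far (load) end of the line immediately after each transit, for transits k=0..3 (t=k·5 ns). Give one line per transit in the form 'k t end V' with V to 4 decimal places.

0 0 source 0.4286
1 5 load 0.5714
2 10 source 0.6735
3 15 load 0.7075

Γ_L=0.333333, Γ_S=0.714286; launch V₁=3·25/175=0.428571
k=0 src: V=0.4286
k=1 load: inc=0.428571, refl=0.428571·0.333333=0.1429; V=0.000000+0.428571+0.142857=0.5714
k=2 src: inc=0.142857, refl=0.142857·0.714286=0.1020; V=0.428571+0.142857+0.102041=0.6735
k=3 load: inc=0.102041, refl=0.102041·0.333333=0.0340; V=0.571429+0.102041+0.034014=0.7075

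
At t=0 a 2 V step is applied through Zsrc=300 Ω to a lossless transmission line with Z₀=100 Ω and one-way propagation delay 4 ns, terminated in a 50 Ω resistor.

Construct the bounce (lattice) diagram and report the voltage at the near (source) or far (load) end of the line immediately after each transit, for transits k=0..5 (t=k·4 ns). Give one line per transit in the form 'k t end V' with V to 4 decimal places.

0 0 source 0.5000
1 4 load 0.3333
2 8 source 0.2500
3 12 load 0.2778
4 16 source 0.2917
5 20 load 0.2870

Γ_L=-0.333333, Γ_S=0.500000; launch V₁=2·100/400=0.500000
k=0 src: V=0.5000
k=1 load: inc=0.500000, refl=0.500000·-0.333333=-0.1667; V=0.000000+0.500000+-0.166667=0.3333
k=2 src: inc=-0.166667, refl=-0.166667·0.500000=-0.0833; V=0.500000+-0.166667+-0.083333=0.2500
k=3 load: inc=-0.083333, refl=-0.083333·-0.333333=0.0278; V=0.333333+-0.083333+0.027778=0.2778
k=4 src: inc=0.027778, refl=0.027778·0.500000=0.0139; V=0.250000+0.027778+0.013889=0.2917
k=5 load: inc=0.013889, refl=0.013889·-0.333333=-0.0046; V=0.277778+0.013889+-0.004630=0.2870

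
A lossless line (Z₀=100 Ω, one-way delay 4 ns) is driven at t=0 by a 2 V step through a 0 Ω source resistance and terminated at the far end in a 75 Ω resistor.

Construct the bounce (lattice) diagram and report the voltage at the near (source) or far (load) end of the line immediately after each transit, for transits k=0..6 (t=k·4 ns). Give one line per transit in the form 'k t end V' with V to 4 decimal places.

0 0 source 2.0000
1 4 load 1.7143
2 8 source 2.0000
3 12 load 1.9592
4 16 source 2.0000
5 20 load 1.9942
6 24 source 2.0000

Γ_L=-0.142857, Γ_S=-1.000000; launch V₁=2·100/100=2.000000
k=0 src: V=2.0000
k=1 load: inc=2.000000, refl=2.000000·-0.142857=-0.2857; V=0.000000+2.000000+-0.285714=1.7143
k=2 src: inc=-0.285714, refl=-0.285714·-1.000000=0.2857; V=2.000000+-0.285714+0.285714=2.0000
k=3 load: inc=0.285714, refl=0.285714·-0.142857=-0.0408; V=1.714286+0.285714+-0.040816=1.9592
k=4 src: inc=-0.040816, refl=-0.040816·-1.000000=0.0408; V=2.000000+-0.040816+0.040816=2.0000
k=5 load: inc=0.040816, refl=0.040816·-0.142857=-0.0058; V=1.959184+0.040816+-0.005831=1.9942
k=6 src: inc=-0.005831, refl=-0.005831·-1.000000=0.0058; V=2.000000+-0.005831+0.005831=2.0000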